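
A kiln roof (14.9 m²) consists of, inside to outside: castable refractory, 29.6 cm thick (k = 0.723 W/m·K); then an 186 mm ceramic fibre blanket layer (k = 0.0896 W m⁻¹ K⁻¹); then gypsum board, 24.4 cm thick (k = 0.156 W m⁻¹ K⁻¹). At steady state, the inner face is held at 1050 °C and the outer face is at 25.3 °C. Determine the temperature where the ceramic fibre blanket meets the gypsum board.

Treat each layer as a resistance in series:
  R_castable refractory = L/(kA) = 0.296/(0.723·14.9) = 0.02748 K/W
  R_ceramic fibre blanket = L/(kA) = 0.186/(0.0896·14.9) = 0.1393 K/W
  R_gypsum board = L/(kA) = 0.244/(0.156·14.9) = 0.1050 K/W
ΣR = 0.02748 + 0.1393 + 0.1050 = 0.2718 K/W
Q = ΔT/ΣR = (1050 °C − 25.3 °C)/0.2718 = 3770 W
From the inner boundary to the ceramic fibre blanket/gypsum board interface, ΣR_partial = 0.1668 K/W.
T_interface = T_in − Q·ΣR_partial = 1050 °C − (3770)(0.1668) = 421 °C

T = 421 °C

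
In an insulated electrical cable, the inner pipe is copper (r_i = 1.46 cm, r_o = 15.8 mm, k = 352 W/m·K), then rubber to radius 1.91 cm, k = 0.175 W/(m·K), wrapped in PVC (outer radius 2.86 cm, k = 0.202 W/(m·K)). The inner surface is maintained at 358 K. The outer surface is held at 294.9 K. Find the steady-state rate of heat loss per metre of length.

Q' = 129 W/m

Resistance network (inner→outer):
  R'_copper = ln(0.0158/0.0146)/(2πk) = 0.07899/(2π·352) = 3.571×10^-5 m·K/W
  R'_rubber = ln(0.0191/0.0158)/(2πk) = 0.1897/(2π·0.175) = 0.1725 m·K/W
  R'_PVC = ln(0.0286/0.0191)/(2πk) = 0.4037/(2π·0.202) = 0.3181 m·K/W
ΣR = 3.571×10^-5 + 0.1725 + 0.3181 = 0.4906 m·K/W
Q' = ΔT/ΣR = (358 K − 294.9 K)/0.4906 = 129 W/m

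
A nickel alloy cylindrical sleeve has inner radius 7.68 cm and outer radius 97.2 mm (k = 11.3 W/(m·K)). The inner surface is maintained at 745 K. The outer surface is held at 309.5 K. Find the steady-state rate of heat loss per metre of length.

Q' = 1.31×10^5 W/m

Q' = 2πk·ΔT/ln(r₂/r₁) = 2π × 11.3 × 435.5 / ln(0.0972/0.0768) = 1.31×10^5 W/m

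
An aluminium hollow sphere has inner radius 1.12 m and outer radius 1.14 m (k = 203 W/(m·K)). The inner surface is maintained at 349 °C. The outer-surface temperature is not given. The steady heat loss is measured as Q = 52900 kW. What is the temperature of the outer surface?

Series resistances:
  R_aluminium = (1/1.12 − 1/1.14)/(4πk) = 0.01566/(4π·203) = 6.140×10^-6 K/W
ΣR = 6.140×10^-6 K/W
ΔT = Q·ΣR = 5.29×10^7 × 6.140×10^-6 = 324.8 K
Heat flows outward, so T_out = T_in − ΔT = 349 − 324.8 = 24.2 °C

T_out = 24.2 °C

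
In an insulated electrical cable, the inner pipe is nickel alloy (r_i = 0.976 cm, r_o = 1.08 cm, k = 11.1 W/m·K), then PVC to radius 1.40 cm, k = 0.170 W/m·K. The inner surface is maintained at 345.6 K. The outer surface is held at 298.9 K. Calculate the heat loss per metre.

Q' = 191 W/m

Series thermal resistances, inner to outer:
  R'_nickel alloy = ln(0.0108/0.00976)/(2πk) = 0.1013/(2π·11.1) = 0.001452 m·K/W
  R'_PVC = ln(0.0140/0.0108)/(2πk) = 0.2595/(2π·0.170) = 0.2430 m·K/W
ΣR = 0.001452 + 0.2430 = 0.2445 m·K/W
Q' = ΔT/ΣR = (345.6 K − 298.9 K)/0.2445 = 191 W/m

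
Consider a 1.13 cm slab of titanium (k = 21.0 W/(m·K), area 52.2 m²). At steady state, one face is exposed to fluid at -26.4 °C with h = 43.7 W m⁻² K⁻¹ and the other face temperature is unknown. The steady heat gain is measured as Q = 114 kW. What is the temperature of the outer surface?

Sum the resistances:
  R_conv,in = 1/(hA) = 1/(43.7·52.2) = 4.384×10^-4 K/W
  R_titanium = L/(kA) = 0.0113/(21.0·52.2) = 1.031×10^-5 K/W
ΣR = 4.487×10^-4 K/W
ΔT = Q·ΣR = 1.14×10^5 × 4.487×10^-4 = 51.15 K
Heat flows inward, so T_out = T_in + ΔT = -26.4 + 51.15 = 24.8 °C

T_out = 24.8 °C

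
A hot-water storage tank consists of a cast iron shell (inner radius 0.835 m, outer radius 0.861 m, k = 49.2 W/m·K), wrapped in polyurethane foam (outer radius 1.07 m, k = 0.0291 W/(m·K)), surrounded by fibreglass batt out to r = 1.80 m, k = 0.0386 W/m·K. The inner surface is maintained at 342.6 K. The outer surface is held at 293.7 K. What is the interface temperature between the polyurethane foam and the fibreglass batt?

T = 321.0 K

Treat each layer as a resistance in series:
  R_cast iron = (1/0.835 − 1/0.861)/(4πk) = 0.03616/(4π·49.2) = 5.849×10^-5 K/W
  R_polyurethane foam = (1/0.861 − 1/1.07)/(4πk) = 0.2269/(4π·0.0291) = 0.6204 K/W
  R_fibreglass batt = (1/1.07 − 1/1.80)/(4πk) = 0.3790/(4π·0.0386) = 0.7814 K/W
ΣR = 5.849×10^-5 + 0.6204 + 0.7814 = 1.402 K/W
Q = ΔT/ΣR = (342.6 K − 293.7 K)/1.402 = 34.88 W
From the inner boundary to the polyurethane foam/fibreglass batt interface, ΣR_partial = 0.6205 K/W.
T_interface = T_in − Q·ΣR_partial = 342.6 K − (34.88)(0.6205) = 321.0 K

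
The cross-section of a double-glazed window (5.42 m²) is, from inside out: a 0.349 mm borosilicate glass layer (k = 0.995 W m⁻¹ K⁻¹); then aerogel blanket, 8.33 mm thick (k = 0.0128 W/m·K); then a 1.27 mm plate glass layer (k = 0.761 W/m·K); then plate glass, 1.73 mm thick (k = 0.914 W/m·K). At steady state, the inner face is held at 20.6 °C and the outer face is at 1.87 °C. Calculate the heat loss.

Resistance network (inner→outer):
  R_borosilicate glass = L/(kA) = 3.49×10^-4/(0.995·5.42) = 6.471×10^-5 K/W
  R_aerogel blanket = L/(kA) = 0.00833/(0.0128·5.42) = 0.1201 K/W
  R_plate glass = L/(kA) = 0.00127/(0.761·5.42) = 3.079×10^-4 K/W
  R_plate glass = L/(kA) = 0.00173/(0.914·5.42) = 3.492×10^-4 K/W
ΣR = 6.471×10^-5 + 0.1201 + 3.079×10^-4 + 3.492×10^-4 = 0.1208 K/W
Q = ΔT/ΣR = (20.6 °C − 1.87 °C)/0.1208 = 155 W

Q = 155 W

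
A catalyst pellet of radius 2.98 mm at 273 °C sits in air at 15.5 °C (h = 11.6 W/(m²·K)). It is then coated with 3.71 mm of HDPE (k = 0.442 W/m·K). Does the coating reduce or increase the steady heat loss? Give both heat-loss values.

Critical radius for a sphere: r_cr = 2k/h = 0.0762 m = 7.62 cm.
Outer radius after coating: r₂ = 0.00298 + 0.00371 = 0.00669 m.
Since r₁ < r_cr and r₂ ≤ r_cr, the coating moves toward the maximum at r_cr — heat loss rises.
Bare: R = 1/(4πr₁²h) = 772.5 K/W; Q = 257.5/772.5 = 0.333 W.
Coated: R = R_cond + R_conv = 186.8 K/W; Q = 257.5/186.8 = 1.38 W.

increases: 0.333 → 1.38 W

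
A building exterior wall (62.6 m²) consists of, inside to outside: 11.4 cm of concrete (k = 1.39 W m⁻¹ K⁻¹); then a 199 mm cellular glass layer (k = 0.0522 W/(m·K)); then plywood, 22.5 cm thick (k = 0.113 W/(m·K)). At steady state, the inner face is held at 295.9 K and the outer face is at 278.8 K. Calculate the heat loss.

Resistance network (inner→outer):
  R_concrete = L/(kA) = 0.114/(1.39·62.6) = 0.001310 K/W
  R_cellular glass = L/(kA) = 0.199/(0.0522·62.6) = 0.06090 K/W
  R_plywood = L/(kA) = 0.225/(0.113·62.6) = 0.03181 K/W
ΣR = 0.001310 + 0.06090 + 0.03181 = 0.09402 K/W
Q = ΔT/ΣR = (295.9 K − 278.8 K)/0.09402 = 182 W

Q = 182 W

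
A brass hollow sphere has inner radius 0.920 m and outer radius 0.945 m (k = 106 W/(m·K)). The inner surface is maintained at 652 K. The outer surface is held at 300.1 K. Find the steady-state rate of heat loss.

Q = 4πk·ΔT/(1/r₁ − 1/r₂) = 4π × 106 × 351.9 / (1/0.920 − 1/0.945) = 1.63×10^7 W

Q = 16300 kW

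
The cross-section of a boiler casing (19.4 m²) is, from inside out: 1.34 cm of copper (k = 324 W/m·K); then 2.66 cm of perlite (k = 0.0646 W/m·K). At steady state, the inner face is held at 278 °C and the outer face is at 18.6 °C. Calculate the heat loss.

Treat each layer as a resistance in series:
  R_copper = L/(kA) = 0.0134/(324·19.4) = 2.132×10^-6 K/W
  R_perlite = L/(kA) = 0.0266/(0.0646·19.4) = 0.02122 K/W
ΣR = 2.132×10^-6 + 0.02122 = 0.02122 K/W
Q = ΔT/ΣR = (278 °C − 18.6 °C)/0.02122 = 12200 W

Q = 12.2 kW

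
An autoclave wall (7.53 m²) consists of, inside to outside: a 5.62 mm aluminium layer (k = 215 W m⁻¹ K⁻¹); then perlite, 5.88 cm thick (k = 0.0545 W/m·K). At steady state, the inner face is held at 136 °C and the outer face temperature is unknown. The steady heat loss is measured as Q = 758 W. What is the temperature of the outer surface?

Sum the resistances:
  R_aluminium = L/(kA) = 0.00562/(215·7.53) = 3.471×10^-6 K/W
  R_perlite = L/(kA) = 0.0588/(0.0545·7.53) = 0.1433 K/W
ΣR = 0.1433 K/W
ΔT = Q·ΣR = 758 × 0.1433 = 108.6 K
Heat flows outward, so T_out = T_in − ΔT = 136 − 108.6 = 27.4 °C

T_out = 27.4 °C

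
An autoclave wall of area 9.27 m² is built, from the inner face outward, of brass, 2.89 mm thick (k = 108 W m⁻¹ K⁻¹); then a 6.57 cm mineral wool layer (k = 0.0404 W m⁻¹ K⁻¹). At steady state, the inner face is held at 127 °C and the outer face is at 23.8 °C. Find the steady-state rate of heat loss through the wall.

Series thermal resistances, inner to outer:
  R_brass = L/(kA) = 0.00289/(108·9.27) = 2.887×10^-6 K/W
  R_mineral wool = L/(kA) = 0.0657/(0.0404·9.27) = 0.1754 K/W
ΣR = 2.887×10^-6 + 0.1754 = 0.1754 K/W
Q = ΔT/ΣR = (127 °C − 23.8 °C)/0.1754 = 588 W

Q = 588 W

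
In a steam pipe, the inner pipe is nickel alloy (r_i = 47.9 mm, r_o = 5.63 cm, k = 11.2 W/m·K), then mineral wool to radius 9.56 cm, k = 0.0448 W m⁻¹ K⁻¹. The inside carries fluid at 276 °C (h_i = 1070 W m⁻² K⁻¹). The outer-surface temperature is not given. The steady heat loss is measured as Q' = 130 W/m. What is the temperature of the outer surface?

Series resistances:
  R'_conv,in = 1/(2πr h) = 1/(2π·0.0479·1070) = 0.003105 m·K/W
  R'_nickel alloy = ln(0.0563/0.0479)/(2πk) = 0.1616/(2π·11.2) = 0.002296 m·K/W
  R'_mineral wool = ln(0.0956/0.0563)/(2πk) = 0.5295/(2π·0.0448) = 1.881 m·K/W
ΣR = 1.886 m·K/W
ΔT = Q'·ΣR = 130 × 1.886 = 245.2 K
Heat flows outward, so T_out = T_in − ΔT = 276 − 245.2 = 30.8 °C

T_out = 30.8 °C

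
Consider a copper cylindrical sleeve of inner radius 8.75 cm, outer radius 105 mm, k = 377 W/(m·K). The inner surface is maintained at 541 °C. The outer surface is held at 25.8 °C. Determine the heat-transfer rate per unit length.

Q' = 2πk·ΔT/ln(r₂/r₁) = 2π × 377 × 515.2 / ln(0.105/0.0875) = 6.69×10^6 W/m

Q' = 6690 kW/m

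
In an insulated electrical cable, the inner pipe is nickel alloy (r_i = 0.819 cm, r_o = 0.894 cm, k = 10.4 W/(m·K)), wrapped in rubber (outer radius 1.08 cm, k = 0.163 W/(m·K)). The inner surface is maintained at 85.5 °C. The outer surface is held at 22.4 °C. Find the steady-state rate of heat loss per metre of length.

Q' = 339 W/m

Resistance network (inner→outer):
  R'_nickel alloy = ln(0.00894/0.00819)/(2πk) = 0.08762/(2π·10.4) = 0.001341 m·K/W
  R'_rubber = ln(0.0108/0.00894)/(2πk) = 0.1890/(2π·0.163) = 0.1846 m·K/W
ΣR = 0.001341 + 0.1846 = 0.1859 m·K/W
Q' = ΔT/ΣR = (85.5 °C − 22.4 °C)/0.1859 = 339 W/m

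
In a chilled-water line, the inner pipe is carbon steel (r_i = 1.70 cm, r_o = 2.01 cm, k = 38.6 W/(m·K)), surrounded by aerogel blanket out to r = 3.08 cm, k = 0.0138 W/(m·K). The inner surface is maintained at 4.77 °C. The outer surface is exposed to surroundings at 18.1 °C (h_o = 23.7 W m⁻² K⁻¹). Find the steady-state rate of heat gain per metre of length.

Q' = 2.59 W/m

Series thermal resistances, inner to outer:
  R'_carbon steel = ln(0.0201/0.0170)/(2πk) = 0.1675/(2π·38.6) = 6.907×10^-4 m·K/W
  R'_aerogel blanket = ln(0.0308/0.0201)/(2πk) = 0.4268/(2π·0.0138) = 4.922 m·K/W
  R'_conv,out = 1/(2πr h) = 1/(2π·0.0308·23.7) = 0.2180 m·K/W
ΣR = 6.907×10^-4 + 4.922 + 0.2180 = 5.141 m·K/W
Q' = ΔT/ΣR = (4.77 °C − 18.1 °C)/5.141 = -2.59 W/m
(Negative Q' ⇒ heat flows inward; heat gain = 2.59 W/m.)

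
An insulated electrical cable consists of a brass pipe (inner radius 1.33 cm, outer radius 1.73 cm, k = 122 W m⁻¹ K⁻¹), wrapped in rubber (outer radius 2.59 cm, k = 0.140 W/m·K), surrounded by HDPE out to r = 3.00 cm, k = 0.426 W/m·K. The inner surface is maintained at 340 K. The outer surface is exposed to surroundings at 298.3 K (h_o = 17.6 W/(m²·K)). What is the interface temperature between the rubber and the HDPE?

Treat each layer as a resistance in series:
  R'_brass = ln(0.0173/0.0133)/(2πk) = 0.2629/(2π·122) = 3.430×10^-4 m·K/W
  R'_rubber = ln(0.0259/0.0173)/(2πk) = 0.4035/(2π·0.140) = 0.4587 m·K/W
  R'_HDPE = ln(0.0300/0.0259)/(2πk) = 0.1470/(2π·0.426) = 0.05490 m·K/W
  R'_conv,out = 1/(2πr h) = 1/(2π·0.0300·17.6) = 0.3014 m·K/W
ΣR = 3.430×10^-4 + 0.4587 + 0.05490 + 0.3014 = 0.8153 m·K/W
Q' = ΔT/ΣR = (340 K − 298.3 K)/0.8153 = 51.15 W/m
From the inner boundary to the rubber/HDPE interface, ΣR_partial = 0.4590 m·K/W.
T_interface = T_in − Q'·ΣR_partial = 340 K − (51.15)(0.4590) = 316.5 K

T = 316.5 K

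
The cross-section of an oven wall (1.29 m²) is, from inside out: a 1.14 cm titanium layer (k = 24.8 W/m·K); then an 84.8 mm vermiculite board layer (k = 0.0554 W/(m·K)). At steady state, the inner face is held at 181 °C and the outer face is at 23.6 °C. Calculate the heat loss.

Series thermal resistances, inner to outer:
  R_titanium = L/(kA) = 0.0114/(24.8·1.29) = 3.563×10^-4 K/W
  R_vermiculite board = L/(kA) = 0.0848/(0.0554·1.29) = 1.187 K/W
ΣR = 3.563×10^-4 + 1.187 = 1.187 K/W
Q = ΔT/ΣR = (181 °C − 23.6 °C)/1.187 = 133 W

Q = 133 W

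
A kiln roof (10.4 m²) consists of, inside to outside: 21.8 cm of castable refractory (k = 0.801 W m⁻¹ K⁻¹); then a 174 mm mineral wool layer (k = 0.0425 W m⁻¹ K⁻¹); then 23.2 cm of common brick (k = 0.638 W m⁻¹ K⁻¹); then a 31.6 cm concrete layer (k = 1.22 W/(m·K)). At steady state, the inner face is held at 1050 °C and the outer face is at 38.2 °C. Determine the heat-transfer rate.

Resistance network (inner→outer):
  R_castable refractory = L/(kA) = 0.218/(0.801·10.4) = 0.02617 K/W
  R_mineral wool = L/(kA) = 0.174/(0.0425·10.4) = 0.3937 K/W
  R_common brick = L/(kA) = 0.232/(0.638·10.4) = 0.03497 K/W
  R_concrete = L/(kA) = 0.316/(1.22·10.4) = 0.02491 K/W
ΣR = 0.02617 + 0.3937 + 0.03497 + 0.02491 = 0.4798 K/W
Q = ΔT/ΣR = (1050 °C − 38.2 °C)/0.4798 = 2110 W

Q = 2110 W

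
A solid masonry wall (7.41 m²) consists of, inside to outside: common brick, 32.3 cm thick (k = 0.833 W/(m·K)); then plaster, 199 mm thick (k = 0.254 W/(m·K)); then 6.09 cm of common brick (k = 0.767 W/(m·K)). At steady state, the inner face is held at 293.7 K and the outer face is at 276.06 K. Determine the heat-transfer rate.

Treat each layer as a resistance in series:
  R_common brick = L/(kA) = 0.323/(0.833·7.41) = 0.05233 K/W
  R_plaster = L/(kA) = 0.199/(0.254·7.41) = 0.1057 K/W
  R_common brick = L/(kA) = 0.0609/(0.767·7.41) = 0.01072 K/W
ΣR = 0.05233 + 0.1057 + 0.01072 = 0.1688 K/W
Q = ΔT/ΣR = (293.7 K − 276.06 K)/0.1688 = 105 W

Q = 105 W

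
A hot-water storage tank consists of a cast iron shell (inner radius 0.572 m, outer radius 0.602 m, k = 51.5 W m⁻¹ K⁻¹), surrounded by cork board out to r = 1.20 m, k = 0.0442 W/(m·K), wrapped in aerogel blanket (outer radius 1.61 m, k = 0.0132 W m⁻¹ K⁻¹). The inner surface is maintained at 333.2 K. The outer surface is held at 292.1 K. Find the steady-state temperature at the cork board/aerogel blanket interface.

T = 311.1 K

Series thermal resistances, inner to outer:
  R_cast iron = (1/0.572 − 1/0.602)/(4πk) = 0.08712/(4π·51.5) = 1.346×10^-4 K/W
  R_cork board = (1/0.602 − 1/1.20)/(4πk) = 0.8278/(4π·0.0442) = 1.490 K/W
  R_aerogel blanket = (1/1.20 − 1/1.61)/(4πk) = 0.2122/(4π·0.0132) = 1.279 K/W
ΣR = 1.346×10^-4 + 1.490 + 1.279 = 2.769 K/W
Q = ΔT/ΣR = (333.2 K − 292.1 K)/2.769 = 14.84 W
From the inner boundary to the cork board/aerogel blanket interface, ΣR_partial = 1.490 K/W.
T_interface = T_in − Q·ΣR_partial = 333.2 K − (14.84)(1.490) = 311.1 K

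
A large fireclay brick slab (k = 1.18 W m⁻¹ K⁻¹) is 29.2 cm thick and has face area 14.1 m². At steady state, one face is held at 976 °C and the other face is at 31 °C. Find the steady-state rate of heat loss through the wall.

Q = kA·ΔT/L = 1.18 × 14.1 × |976 °C − 31 °C| / 0.292 = 53800 W

Q = 53.8 kW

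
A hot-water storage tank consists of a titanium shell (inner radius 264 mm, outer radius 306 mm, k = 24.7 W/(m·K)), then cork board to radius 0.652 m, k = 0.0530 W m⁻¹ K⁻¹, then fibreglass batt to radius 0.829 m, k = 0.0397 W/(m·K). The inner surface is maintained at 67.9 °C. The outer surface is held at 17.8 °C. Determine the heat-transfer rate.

Q = 15.4 W

Resistance network (inner→outer):
  R_titanium = (1/0.264 − 1/0.306)/(4πk) = 0.5199/(4π·24.7) = 0.001675 K/W
  R_cork board = (1/0.306 − 1/0.652)/(4πk) = 1.734/(4π·0.0530) = 2.604 K/W
  R_fibreglass batt = (1/0.652 − 1/0.829)/(4πk) = 0.3275/(4π·0.0397) = 0.6564 K/W
ΣR = 0.001675 + 2.604 + 0.6564 = 3.262 K/W
Q = ΔT/ΣR = (67.9 °C − 17.8 °C)/3.262 = 15.4 W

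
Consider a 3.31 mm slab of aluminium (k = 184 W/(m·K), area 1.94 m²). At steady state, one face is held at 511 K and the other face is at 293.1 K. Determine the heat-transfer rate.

Q = 2.35×10^7 W

Q = kA·ΔT/L = 184 × 1.94 × |511 K − 293.1 K| / 0.00331 = 2.35×10^7 W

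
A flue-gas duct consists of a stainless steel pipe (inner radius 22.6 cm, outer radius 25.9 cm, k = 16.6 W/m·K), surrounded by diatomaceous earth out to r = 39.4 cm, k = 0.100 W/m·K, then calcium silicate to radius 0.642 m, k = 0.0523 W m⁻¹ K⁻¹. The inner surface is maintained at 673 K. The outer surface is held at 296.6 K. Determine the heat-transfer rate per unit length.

Q' = 175 W/m

Series thermal resistances, inner to outer:
  R'_stainless steel = ln(0.259/0.226)/(2πk) = 0.1363/(2π·16.6) = 0.001307 m·K/W
  R'_diatomaceous earth = ln(0.394/0.259)/(2πk) = 0.4195/(2π·0.100) = 0.6677 m·K/W
  R'_calcium silicate = ln(0.642/0.394)/(2πk) = 0.4882/(2π·0.0523) = 1.486 m·K/W
ΣR = 0.001307 + 0.6677 + 1.486 = 2.155 m·K/W
Q' = ΔT/ΣR = (673 K − 296.6 K)/2.155 = 175 W/m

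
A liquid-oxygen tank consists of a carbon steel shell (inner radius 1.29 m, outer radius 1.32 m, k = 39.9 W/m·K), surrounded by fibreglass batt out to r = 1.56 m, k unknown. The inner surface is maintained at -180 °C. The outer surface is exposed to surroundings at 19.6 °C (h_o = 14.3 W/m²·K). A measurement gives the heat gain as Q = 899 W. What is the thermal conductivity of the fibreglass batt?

k = 0.0422 W/m·K

ΣR = ΔT/Q = |-180 − 19.6|/899 = 0.2220 K/W
Known resistances:
  R_carbon steel = (1/1.29 − 1/1.32)/(4πk) = 0.01762/(4π·39.9) = 3.514×10^-5 K/W
  R_conv,out = 1/(4πr²h) = 1/(4π·1.56²·14.3) = 0.002287 K/W
R_fibreglass batt = ΣR − ΣR_known = 0.2220 − 0.002322 = 0.2197 K/W
(1/r₁−1/r₂)/(4πk) = 0.2197 ⇒ k = 0.1166/(4π·0.2197) = 0.0422 W/m·K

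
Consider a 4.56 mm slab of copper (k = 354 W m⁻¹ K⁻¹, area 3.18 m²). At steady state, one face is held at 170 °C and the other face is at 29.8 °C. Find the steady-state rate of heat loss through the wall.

Q = 34600 kW

Q = kA·ΔT/L = 354 × 3.18 × |170 °C − 29.8 °C| / 0.00456 = 3.46×10^7 W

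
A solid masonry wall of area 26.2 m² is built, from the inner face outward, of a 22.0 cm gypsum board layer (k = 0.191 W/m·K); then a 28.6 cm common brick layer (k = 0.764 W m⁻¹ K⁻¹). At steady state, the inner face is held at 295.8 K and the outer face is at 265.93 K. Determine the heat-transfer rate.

Treat each layer as a resistance in series:
  R_gypsum board = L/(kA) = 0.220/(0.191·26.2) = 0.04396 K/W
  R_common brick = L/(kA) = 0.286/(0.764·26.2) = 0.01429 K/W
ΣR = 0.04396 + 0.01429 = 0.05825 K/W
Q = ΔT/ΣR = (295.8 K − 265.93 K)/0.05825 = 513 W

Q = 513 W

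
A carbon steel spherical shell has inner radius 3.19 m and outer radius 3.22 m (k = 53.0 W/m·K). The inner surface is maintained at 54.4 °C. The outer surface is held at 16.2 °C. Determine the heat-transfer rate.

Q = 4πk·ΔT/(1/r₁ − 1/r₂) = 4π × 53.0 × 38.2 / (1/3.19 − 1/3.22) = 8.71×10^6 W

Q = 8.71×10^6 W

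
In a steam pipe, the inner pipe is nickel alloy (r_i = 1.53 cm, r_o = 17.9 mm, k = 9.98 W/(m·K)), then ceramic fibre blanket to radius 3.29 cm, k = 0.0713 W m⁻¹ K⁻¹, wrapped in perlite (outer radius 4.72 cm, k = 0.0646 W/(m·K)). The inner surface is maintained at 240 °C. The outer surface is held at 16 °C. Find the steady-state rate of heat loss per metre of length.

Q' = 99.5 W/m

Series thermal resistances, inner to outer:
  R'_nickel alloy = ln(0.0179/0.0153)/(2πk) = 0.1569/(2π·9.98) = 0.002503 m·K/W
  R'_ceramic fibre blanket = ln(0.0329/0.0179)/(2πk) = 0.6087/(2π·0.0713) = 1.359 m·K/W
  R'_perlite = ln(0.0472/0.0329)/(2πk) = 0.3609/(2π·0.0646) = 0.8892 m·K/W
ΣR = 0.002503 + 1.359 + 0.8892 = 2.251 m·K/W
Q' = ΔT/ΣR = (240 °C − 16 °C)/2.251 = 99.5 W/m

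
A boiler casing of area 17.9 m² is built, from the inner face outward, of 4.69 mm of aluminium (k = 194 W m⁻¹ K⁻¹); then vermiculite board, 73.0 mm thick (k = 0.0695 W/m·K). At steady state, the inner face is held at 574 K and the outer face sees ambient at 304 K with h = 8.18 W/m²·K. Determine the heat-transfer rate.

Q = 4.12 kW

Resistance network (inner→outer):
  R_aluminium = L/(kA) = 0.00469/(194·17.9) = 1.351×10^-6 K/W
  R_vermiculite board = L/(kA) = 0.0730/(0.0695·17.9) = 0.05868 K/W
  R_conv,out = 1/(hA) = 1/(8.18·17.9) = 0.006830 K/W
ΣR = 1.351×10^-6 + 0.05868 + 0.006830 = 0.06551 K/W
Q = ΔT/ΣR = (574 K − 304 K)/0.06551 = 4120 W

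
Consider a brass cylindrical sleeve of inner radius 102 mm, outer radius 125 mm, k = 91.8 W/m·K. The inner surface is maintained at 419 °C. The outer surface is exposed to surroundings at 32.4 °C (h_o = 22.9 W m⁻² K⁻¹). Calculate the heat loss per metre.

Q' = 6.91 kW/m

Resistance network (inner→outer):
  R'_brass = ln(0.125/0.102)/(2πk) = 0.2033/(2π·91.8) = 3.525×10^-4 m·K/W
  R'_conv,out = 1/(2πr h) = 1/(2π·0.125·22.9) = 0.05560 m·K/W
ΣR = 3.525×10^-4 + 0.05560 = 0.05595 m·K/W
Q' = ΔT/ΣR = (419 °C − 32.4 °C)/0.05595 = 6910 W/m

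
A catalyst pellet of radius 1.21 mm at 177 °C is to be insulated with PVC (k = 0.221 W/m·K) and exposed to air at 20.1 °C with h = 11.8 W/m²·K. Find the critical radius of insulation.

r_cr = 3.75 cm

For a sphere, r_cr = 2k_ins/h = 2·0.221/11.8 = 0.0375 m = 3.75 cm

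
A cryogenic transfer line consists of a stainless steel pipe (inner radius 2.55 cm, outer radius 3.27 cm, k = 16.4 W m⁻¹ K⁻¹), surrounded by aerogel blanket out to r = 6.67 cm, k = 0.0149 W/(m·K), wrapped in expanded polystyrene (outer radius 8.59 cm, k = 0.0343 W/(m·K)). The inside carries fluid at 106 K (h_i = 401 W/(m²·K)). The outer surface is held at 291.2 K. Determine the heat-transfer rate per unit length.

Q' = 21.0 W/m

Resistance network (inner→outer):
  R'_conv,in = 1/(2πr h) = 1/(2π·0.0255·401) = 0.01556 m·K/W
  R'_stainless steel = ln(0.0327/0.0255)/(2πk) = 0.2487/(2π·16.4) = 0.002413 m·K/W
  R'_aerogel blanket = ln(0.0667/0.0327)/(2πk) = 0.7128/(2π·0.0149) = 7.614 m·K/W
  R'_expanded polystyrene = ln(0.0859/0.0667)/(2πk) = 0.2530/(2π·0.0343) = 1.174 m·K/W
ΣR = 0.01556 + 0.002413 + 7.614 + 1.174 = 8.806 m·K/W
Q' = ΔT/ΣR = (106 K − 291.2 K)/8.806 = -21.0 W/m
(Negative Q' ⇒ heat flows inward; heat gain = 21.0 W/m.)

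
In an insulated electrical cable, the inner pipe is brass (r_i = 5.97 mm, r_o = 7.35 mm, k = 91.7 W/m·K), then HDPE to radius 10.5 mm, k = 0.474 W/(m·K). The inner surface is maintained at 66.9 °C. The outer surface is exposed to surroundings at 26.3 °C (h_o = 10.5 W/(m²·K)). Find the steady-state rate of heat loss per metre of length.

Q' = 26.0 W/m

Resistance network (inner→outer):
  R'_brass = ln(0.00735/0.00597)/(2πk) = 0.2080/(2π·91.7) = 3.609×10^-4 m·K/W
  R'_HDPE = ln(0.0105/0.00735)/(2πk) = 0.3567/(2π·0.474) = 0.1198 m·K/W
  R'_conv,out = 1/(2πr h) = 1/(2π·0.0105·10.5) = 1.444 m·K/W
ΣR = 3.609×10^-4 + 0.1198 + 1.444 = 1.564 m·K/W
Q' = ΔT/ΣR = (66.9 °C − 26.3 °C)/1.564 = 26.0 W/m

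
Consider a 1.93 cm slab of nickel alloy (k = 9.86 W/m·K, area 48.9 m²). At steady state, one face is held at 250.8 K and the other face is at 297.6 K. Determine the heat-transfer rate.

Q = 1170 kW

Q = kA·ΔT/L = 9.86 × 48.9 × |250.8 K − 297.6 K| / 0.0193 = 1.17×10^6 W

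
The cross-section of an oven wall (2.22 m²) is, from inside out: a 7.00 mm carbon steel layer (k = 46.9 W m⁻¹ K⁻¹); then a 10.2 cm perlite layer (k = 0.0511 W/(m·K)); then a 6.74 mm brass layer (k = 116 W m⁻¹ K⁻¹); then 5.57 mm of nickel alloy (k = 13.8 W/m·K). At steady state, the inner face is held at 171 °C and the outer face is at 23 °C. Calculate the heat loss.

Resistance network (inner→outer):
  R_carbon steel = L/(kA) = 0.00700/(46.9·2.22) = 6.723×10^-5 K/W
  R_perlite = L/(kA) = 0.102/(0.0511·2.22) = 0.8991 K/W
  R_brass = L/(kA) = 0.00674/(116·2.22) = 2.617×10^-5 K/W
  R_nickel alloy = L/(kA) = 0.00557/(13.8·2.22) = 1.818×10^-4 K/W
ΣR = 6.723×10^-5 + 0.8991 + 2.617×10^-5 + 1.818×10^-4 = 0.8994 K/W
Q = ΔT/ΣR = (171 °C − 23 °C)/0.8994 = 165 W

Q = 165 W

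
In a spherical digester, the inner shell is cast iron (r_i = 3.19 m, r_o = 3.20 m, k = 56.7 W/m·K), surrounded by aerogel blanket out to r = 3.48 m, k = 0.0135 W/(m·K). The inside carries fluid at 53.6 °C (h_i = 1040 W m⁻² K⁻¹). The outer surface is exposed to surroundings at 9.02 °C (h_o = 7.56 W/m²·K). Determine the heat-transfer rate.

Q = 299 W

Resistance network (inner→outer):
  R_conv,in = 1/(4πr²h) = 1/(4π·3.19²·1040) = 7.519×10^-6 K/W
  R_cast iron = (1/3.19 − 1/3.20)/(4πk) = 9.796×10^-4/(4π·56.7) = 1.375×10^-6 K/W
  R_aerogel blanket = (1/3.20 − 1/3.48)/(4πk) = 0.02514/(4π·0.0135) = 0.1482 K/W
  R_conv,out = 1/(4πr²h) = 1/(4π·3.48²·7.56) = 8.692×10^-4 K/W
ΣR = 7.519×10^-6 + 1.375×10^-6 + 0.1482 + 8.692×10^-4 = 0.1491 K/W
Q = ΔT/ΣR = (53.6 °C − 9.02 °C)/0.1491 = 299 W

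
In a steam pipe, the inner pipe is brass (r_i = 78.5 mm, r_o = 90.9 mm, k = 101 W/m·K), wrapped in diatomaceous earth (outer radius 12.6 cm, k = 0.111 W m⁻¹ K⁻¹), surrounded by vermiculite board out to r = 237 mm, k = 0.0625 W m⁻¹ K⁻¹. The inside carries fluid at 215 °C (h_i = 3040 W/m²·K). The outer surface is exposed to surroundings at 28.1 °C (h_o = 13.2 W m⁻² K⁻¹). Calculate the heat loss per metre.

Q' = 87.8 W/m

Treat each layer as a resistance in series:
  R'_conv,in = 1/(2πr h) = 1/(2π·0.0785·3040) = 6.669×10^-4 m·K/W
  R'_brass = ln(0.0909/0.0785)/(2πk) = 0.1467/(2π·101) = 2.311×10^-4 m·K/W
  R'_diatomaceous earth = ln(0.126/0.0909)/(2πk) = 0.3265/(2π·0.111) = 0.4682 m·K/W
  R'_vermiculite board = ln(0.237/0.126)/(2πk) = 0.6318/(2π·0.0625) = 1.609 m·K/W
  R'_conv,out = 1/(2πr h) = 1/(2π·0.237·13.2) = 0.05087 m·K/W
ΣR = 6.669×10^-4 + 2.311×10^-4 + 0.4682 + 1.609 + 0.05087 = 2.129 m·K/W
Q' = ΔT/ΣR = (215 °C − 28.1 °C)/2.129 = 87.8 W/m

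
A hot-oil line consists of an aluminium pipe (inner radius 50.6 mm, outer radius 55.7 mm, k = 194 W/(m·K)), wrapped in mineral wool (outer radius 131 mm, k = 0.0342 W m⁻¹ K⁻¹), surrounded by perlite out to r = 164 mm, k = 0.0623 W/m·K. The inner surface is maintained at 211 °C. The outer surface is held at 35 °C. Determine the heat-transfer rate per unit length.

Q' = 38.6 W/m

Treat each layer as a resistance in series:
  R'_aluminium = ln(0.0557/0.0506)/(2πk) = 0.09603/(2π·194) = 7.878×10^-5 m·K/W
  R'_mineral wool = ln(0.131/0.0557)/(2πk) = 0.8552/(2π·0.0342) = 3.980 m·K/W
  R'_perlite = ln(0.164/0.131)/(2πk) = 0.2247/(2π·0.0623) = 0.5740 m·K/W
ΣR = 7.878×10^-5 + 3.980 + 0.5740 = 4.554 m·K/W
Q' = ΔT/ΣR = (211 °C − 35 °C)/4.554 = 38.6 W/m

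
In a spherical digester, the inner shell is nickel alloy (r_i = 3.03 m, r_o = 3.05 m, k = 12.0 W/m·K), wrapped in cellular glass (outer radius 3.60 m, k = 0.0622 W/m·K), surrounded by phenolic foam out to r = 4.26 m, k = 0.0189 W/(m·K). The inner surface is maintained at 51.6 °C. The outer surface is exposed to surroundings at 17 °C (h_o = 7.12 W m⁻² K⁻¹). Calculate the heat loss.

Resistance network (inner→outer):
  R_nickel alloy = (1/3.03 − 1/3.05)/(4πk) = 0.002164/(4π·12.0) = 1.435×10^-5 K/W
  R_cellular glass = (1/3.05 − 1/3.60)/(4πk) = 0.05009/(4π·0.0622) = 0.06409 K/W
  R_phenolic foam = (1/3.60 − 1/4.26)/(4πk) = 0.04304/(4π·0.0189) = 0.1812 K/W
  R_conv,out = 1/(4πr²h) = 1/(4π·4.26²·7.12) = 6.159×10^-4 K/W
ΣR = 1.435×10^-5 + 0.06409 + 0.1812 + 6.159×10^-4 = 0.2459 K/W
Q = ΔT/ΣR = (51.6 °C − 17 °C)/0.2459 = 141 W

Q = 141 W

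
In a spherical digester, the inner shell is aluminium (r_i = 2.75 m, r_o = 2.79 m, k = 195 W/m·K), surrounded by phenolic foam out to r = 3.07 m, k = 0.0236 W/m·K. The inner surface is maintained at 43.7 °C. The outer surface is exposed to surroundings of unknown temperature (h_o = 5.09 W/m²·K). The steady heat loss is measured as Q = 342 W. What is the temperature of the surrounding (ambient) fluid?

T_out = 5.43 °C

Series resistances:
  R_aluminium = (1/2.75 − 1/2.79)/(4πk) = 0.005213/(4π·195) = 2.128×10^-6 K/W
  R_phenolic foam = (1/2.79 − 1/3.07)/(4πk) = 0.03269/(4π·0.0236) = 0.1102 K/W
  R_conv,out = 1/(4πr²h) = 1/(4π·3.07²·5.09) = 0.001659 K/W
ΣR = 0.1119 K/W
ΔT = Q·ΣR = 342 × 0.1119 = 38.27 K
Heat flows outward, so T_out = T_in − ΔT = 43.7 − 38.27 = 5.43 °C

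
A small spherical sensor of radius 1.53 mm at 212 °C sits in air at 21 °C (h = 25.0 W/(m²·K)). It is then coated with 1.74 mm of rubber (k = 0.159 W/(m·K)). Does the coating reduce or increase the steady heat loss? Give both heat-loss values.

increases: 0.140 → 0.405 W

Critical radius for a sphere: r_cr = 2k/h = 0.0127 m = 1.27 cm.
Outer radius after coating: r₂ = 0.00153 + 0.00174 = 0.00327 m.
Since r₁ < r_cr and r₂ ≤ r_cr, the coating moves toward the maximum at r_cr — heat loss rises.
Bare: R = 1/(4πr₁²h) = 1360 K/W; Q = 191/1360 = 0.140 W.
Coated: R = R_cond + R_conv = 471.7 K/W; Q = 191/471.7 = 0.405 W.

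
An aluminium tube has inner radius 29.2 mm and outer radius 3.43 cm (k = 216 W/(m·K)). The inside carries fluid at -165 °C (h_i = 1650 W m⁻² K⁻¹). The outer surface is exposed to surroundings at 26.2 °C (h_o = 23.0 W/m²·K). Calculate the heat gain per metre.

Q' = 932 W/m

Series thermal resistances, inner to outer:
  R'_conv,in = 1/(2πr h) = 1/(2π·0.0292·1650) = 0.003303 m·K/W
  R'_aluminium = ln(0.0343/0.0292)/(2πk) = 0.1610/(2π·216) = 1.186×10^-4 m·K/W
  R'_conv,out = 1/(2πr h) = 1/(2π·0.0343·23.0) = 0.2017 m·K/W
ΣR = 0.003303 + 1.186×10^-4 + 0.2017 = 0.2051 m·K/W
Q' = ΔT/ΣR = (-165 °C − 26.2 °C)/0.2051 = -932 W/m
(Negative Q' ⇒ heat flows inward; heat gain = 932 W/m.)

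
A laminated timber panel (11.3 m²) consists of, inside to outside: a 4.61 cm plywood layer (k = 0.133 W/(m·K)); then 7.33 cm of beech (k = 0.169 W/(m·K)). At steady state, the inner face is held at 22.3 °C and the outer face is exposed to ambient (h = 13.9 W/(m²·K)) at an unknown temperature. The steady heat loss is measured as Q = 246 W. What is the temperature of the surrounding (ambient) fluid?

Series resistances:
  R_plywood = L/(kA) = 0.0461/(0.133·11.3) = 0.03067 K/W
  R_beech = L/(kA) = 0.0733/(0.169·11.3) = 0.03838 K/W
  R_conv,out = 1/(hA) = 1/(13.9·11.3) = 0.006367 K/W
ΣR = 0.07542 K/W
ΔT = Q·ΣR = 246 × 0.07542 = 18.55 K
Heat flows outward, so T_out = T_in − ΔT = 22.3 − 18.55 = 3.75 °C

T_out = 3.75 °C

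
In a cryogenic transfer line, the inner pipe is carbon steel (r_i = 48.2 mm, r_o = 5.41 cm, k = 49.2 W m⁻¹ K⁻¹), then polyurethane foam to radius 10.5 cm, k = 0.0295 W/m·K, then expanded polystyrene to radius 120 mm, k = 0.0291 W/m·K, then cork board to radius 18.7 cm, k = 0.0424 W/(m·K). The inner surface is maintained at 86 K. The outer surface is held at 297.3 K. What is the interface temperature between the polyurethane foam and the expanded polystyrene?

Series thermal resistances, inner to outer:
  R'_carbon steel = ln(0.0541/0.0482)/(2πk) = 0.1155/(2π·49.2) = 3.735×10^-4 m·K/W
  R'_polyurethane foam = ln(0.105/0.0541)/(2πk) = 0.6631/(2π·0.0295) = 3.578 m·K/W
  R'_expanded polystyrene = ln(0.120/0.105)/(2πk) = 0.1335/(2π·0.0291) = 0.7303 m·K/W
  R'_cork board = ln(0.187/0.120)/(2πk) = 0.4436/(2π·0.0424) = 1.665 m·K/W
ΣR = 3.735×10^-4 + 3.578 + 0.7303 + 1.665 = 5.974 m·K/W
Q' = ΔT/ΣR = (86 K − 297.3 K)/5.974 = -35.37 W/m
From the inner boundary to the polyurethane foam/expanded polystyrene interface, ΣR_partial = 3.578 m·K/W.
T_interface = T_in − Q'·ΣR_partial = 86 K − (-35.37)(3.578) = 212.6 K

T = 212.6 K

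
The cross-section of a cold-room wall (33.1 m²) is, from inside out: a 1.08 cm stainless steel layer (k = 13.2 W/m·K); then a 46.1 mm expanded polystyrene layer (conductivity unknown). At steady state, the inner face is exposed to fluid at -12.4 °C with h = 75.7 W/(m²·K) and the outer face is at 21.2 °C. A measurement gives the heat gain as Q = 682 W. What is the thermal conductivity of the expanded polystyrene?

k = 0.0285 W/m·K

ΣR = ΔT/Q = |-12.4 − 21.2|/682 = 0.04927 K/W
Known resistances:
  R_conv,in = 1/(hA) = 1/(75.7·33.1) = 3.991×10^-4 K/W
  R_stainless steel = L/(kA) = 0.0108/(13.2·33.1) = 2.472×10^-5 K/W
R_expanded polystyrene = ΣR − ΣR_known = 0.04927 − 4.238×10^-4 = 0.04885 K/W
L/(kA) = 0.04885 ⇒ k = 0.0461/(0.04885·33.1) = 0.0285 W/m·K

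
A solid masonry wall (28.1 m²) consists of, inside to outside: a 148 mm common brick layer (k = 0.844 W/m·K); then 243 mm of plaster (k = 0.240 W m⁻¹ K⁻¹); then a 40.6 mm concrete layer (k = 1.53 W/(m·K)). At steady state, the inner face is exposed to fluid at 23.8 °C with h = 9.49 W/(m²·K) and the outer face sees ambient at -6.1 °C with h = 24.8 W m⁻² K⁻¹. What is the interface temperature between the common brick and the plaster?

Treat each layer as a resistance in series:
  R_conv,in = 1/(hA) = 1/(9.49·28.1) = 0.003750 K/W
  R_common brick = L/(kA) = 0.148/(0.844·28.1) = 0.006240 K/W
  R_plaster = L/(kA) = 0.243/(0.240·28.1) = 0.03603 K/W
  R_concrete = L/(kA) = 0.0406/(1.53·28.1) = 9.443×10^-4 K/W
  R_conv,out = 1/(hA) = 1/(24.8·28.1) = 0.001435 K/W
ΣR = 0.003750 + 0.006240 + 0.03603 + 9.443×10^-4 + 0.001435 = 0.04840 K/W
Q = ΔT/ΣR = (23.8 °C − -6.1 °C)/0.04840 = 617.8 W
From the inner boundary to the common brick/plaster interface, ΣR_partial = 0.009990 K/W.
T_interface = T_in − Q·ΣR_partial = 23.8 °C − (617.8)(0.009990) = 17.6 °C

T = 17.6 °C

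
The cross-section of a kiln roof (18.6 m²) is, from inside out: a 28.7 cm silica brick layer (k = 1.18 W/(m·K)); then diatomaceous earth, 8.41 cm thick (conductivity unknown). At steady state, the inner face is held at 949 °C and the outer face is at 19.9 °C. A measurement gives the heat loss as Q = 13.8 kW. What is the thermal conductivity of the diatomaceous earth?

ΣR = ΔT/Q = |949 − 19.9|/13800 = 0.06733 K/W
Known resistances:
  R_silica brick = L/(kA) = 0.287/(1.18·18.6) = 0.01308 K/W
R_diatomaceous earth = ΣR − ΣR_known = 0.06733 − 0.01308 = 0.05425 K/W
L/(kA) = 0.05425 ⇒ k = 0.0841/(0.05425·18.6) = 0.0833 W/m·K

k = 0.0833 W/m·K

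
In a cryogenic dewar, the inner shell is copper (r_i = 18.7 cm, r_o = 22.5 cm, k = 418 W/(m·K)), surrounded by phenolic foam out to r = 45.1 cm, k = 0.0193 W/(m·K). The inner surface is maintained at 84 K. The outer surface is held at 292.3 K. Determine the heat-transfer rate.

Treat each layer as a resistance in series:
  R_copper = (1/0.187 − 1/0.225)/(4πk) = 0.9031/(4π·418) = 1.719×10^-4 K/W
  R_phenolic foam = (1/0.225 − 1/0.451)/(4πk) = 2.227/(4π·0.0193) = 9.183 K/W
ΣR = 1.719×10^-4 + 9.183 = 9.183 K/W
Q = ΔT/ΣR = (84 K − 292.3 K)/9.183 = -22.7 W
(Negative Q ⇒ heat flows inward; heat gain = 22.7 W.)

Q = 22.7 W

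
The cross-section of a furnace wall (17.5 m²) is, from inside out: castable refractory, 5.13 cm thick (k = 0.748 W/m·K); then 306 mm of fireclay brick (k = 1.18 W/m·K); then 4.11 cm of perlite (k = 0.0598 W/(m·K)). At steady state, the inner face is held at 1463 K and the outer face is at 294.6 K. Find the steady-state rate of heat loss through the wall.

Q = 20.1 kW

Series thermal resistances, inner to outer:
  R_castable refractory = L/(kA) = 0.0513/(0.748·17.5) = 0.003919 K/W
  R_fireclay brick = L/(kA) = 0.306/(1.18·17.5) = 0.01482 K/W
  R_perlite = L/(kA) = 0.0411/(0.0598·17.5) = 0.03927 K/W
ΣR = 0.003919 + 0.01482 + 0.03927 = 0.05801 K/W
Q = ΔT/ΣR = (1463 K − 294.6 K)/0.05801 = 20100 W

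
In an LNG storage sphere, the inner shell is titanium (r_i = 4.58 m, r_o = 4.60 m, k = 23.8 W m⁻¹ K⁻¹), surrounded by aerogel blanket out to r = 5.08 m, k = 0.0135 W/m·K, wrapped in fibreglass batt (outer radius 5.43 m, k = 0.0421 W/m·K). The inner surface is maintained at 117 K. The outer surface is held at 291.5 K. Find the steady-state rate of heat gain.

Series thermal resistances, inner to outer:
  R_titanium = (1/4.58 − 1/4.60)/(4πk) = 9.493×10^-4/(4π·23.8) = 3.174×10^-6 K/W
  R_aerogel blanket = (1/4.60 − 1/5.08)/(4πk) = 0.02054/(4π·0.0135) = 0.1211 K/W
  R_fibreglass batt = (1/5.08 − 1/5.43)/(4πk) = 0.01269/(4π·0.0421) = 0.02398 K/W
ΣR = 3.174×10^-6 + 0.1211 + 0.02398 = 0.1451 K/W
Q = ΔT/ΣR = (117 K − 291.5 K)/0.1451 = -1200 W
(Negative Q ⇒ heat flows inward; heat gain = 1200 W.)

Q = 1200 W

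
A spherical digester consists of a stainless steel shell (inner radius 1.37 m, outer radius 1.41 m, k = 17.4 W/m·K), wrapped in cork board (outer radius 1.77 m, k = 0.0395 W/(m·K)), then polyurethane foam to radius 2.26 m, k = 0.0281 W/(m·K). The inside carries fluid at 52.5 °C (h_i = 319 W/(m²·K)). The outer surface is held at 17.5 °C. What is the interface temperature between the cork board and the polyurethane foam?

Resistance network (inner→outer):
  R_conv,in = 1/(4πr²h) = 1/(4π·1.37²·319) = 1.329×10^-4 K/W
  R_stainless steel = (1/1.37 − 1/1.41)/(4πk) = 0.02071/(4π·17.4) = 9.470×10^-5 K/W
  R_cork board = (1/1.41 − 1/1.77)/(4πk) = 0.1442/(4π·0.0395) = 0.2906 K/W
  R_polyurethane foam = (1/1.77 − 1/2.26)/(4πk) = 0.1225/(4π·0.0281) = 0.3469 K/W
ΣR = 1.329×10^-4 + 9.470×10^-5 + 0.2906 + 0.3469 = 0.6377 K/W
Q = ΔT/ΣR = (52.5 °C − 17.5 °C)/0.6377 = 54.88 W
From the inner boundary to the cork board/polyurethane foam interface, ΣR_partial = 0.2908 K/W.
T_interface = T_in − Q·ΣR_partial = 52.5 °C − (54.88)(0.2908) = 36.5 °C

T = 36.5 °C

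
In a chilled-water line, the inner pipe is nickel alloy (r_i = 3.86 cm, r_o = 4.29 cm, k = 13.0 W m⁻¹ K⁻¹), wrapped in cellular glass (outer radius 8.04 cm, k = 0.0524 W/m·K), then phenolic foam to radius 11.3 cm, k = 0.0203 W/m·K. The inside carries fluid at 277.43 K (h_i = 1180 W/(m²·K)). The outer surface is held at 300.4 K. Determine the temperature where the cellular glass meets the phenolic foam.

T = 287.0 K

Treat each layer as a resistance in series:
  R'_conv,in = 1/(2πr h) = 1/(2π·0.0386·1180) = 0.003494 m·K/W
  R'_nickel alloy = ln(0.0429/0.0386)/(2πk) = 0.1056/(2π·13.0) = 0.001293 m·K/W
  R'_cellular glass = ln(0.0804/0.0429)/(2πk) = 0.6281/(2π·0.0524) = 1.908 m·K/W
  R'_phenolic foam = ln(0.113/0.0804)/(2πk) = 0.3404/(2π·0.0203) = 2.669 m·K/W
ΣR = 0.003494 + 0.001293 + 1.908 + 2.669 = 4.582 m·K/W
Q' = ΔT/ΣR = (277.43 K − 300.4 K)/4.582 = -5.013 W/m
From the inner boundary to the cellular glass/phenolic foam interface, ΣR_partial = 1.913 m·K/W.
T_interface = T_in − Q'·ΣR_partial = 277.43 K − (-5.013)(1.913) = 287.0 K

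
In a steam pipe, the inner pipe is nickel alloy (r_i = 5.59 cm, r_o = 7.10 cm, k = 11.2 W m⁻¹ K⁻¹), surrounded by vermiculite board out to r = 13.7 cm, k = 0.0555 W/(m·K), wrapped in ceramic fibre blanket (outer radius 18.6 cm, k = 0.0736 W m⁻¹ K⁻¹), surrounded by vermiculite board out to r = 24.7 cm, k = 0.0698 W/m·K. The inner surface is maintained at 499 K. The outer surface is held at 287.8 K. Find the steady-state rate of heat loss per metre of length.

Q' = 66.1 W/m

Resistance network (inner→outer):
  R'_nickel alloy = ln(0.0710/0.0559)/(2πk) = 0.2391/(2π·11.2) = 0.003398 m·K/W
  R'_vermiculite board = ln(0.137/0.0710)/(2πk) = 0.6573/(2π·0.0555) = 1.885 m·K/W
  R'_ceramic fibre blanket = ln(0.186/0.137)/(2πk) = 0.3058/(2π·0.0736) = 0.6612 m·K/W
  R'_vermiculite board = ln(0.247/0.186)/(2πk) = 0.2836/(2π·0.0698) = 0.6467 m·K/W
ΣR = 0.003398 + 1.885 + 0.6612 + 0.6467 = 3.196 m·K/W
Q' = ΔT/ΣR = (499 K − 287.8 K)/3.196 = 66.1 W/m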